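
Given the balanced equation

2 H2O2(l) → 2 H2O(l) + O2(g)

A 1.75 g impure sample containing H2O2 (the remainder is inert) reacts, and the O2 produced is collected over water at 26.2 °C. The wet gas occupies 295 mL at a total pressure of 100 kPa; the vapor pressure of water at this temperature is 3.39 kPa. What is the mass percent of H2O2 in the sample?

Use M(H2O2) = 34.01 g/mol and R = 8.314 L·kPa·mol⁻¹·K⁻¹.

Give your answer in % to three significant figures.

P(O2) = 100 − 3.39 = 96.61 kPa
n(O2) = PV/RT = (96.61 × 0.2950) / (8.314 × 299.35) = 0.01145 mol
n(H2O2) = (2/1) × 0.01145 = 0.02290 mol
m(H2O2) = 0.02290 × 34.01 = 0.7788 g
%H2O2 = 0.7788 / 1.75 × 100 = 44.50%

44.5 %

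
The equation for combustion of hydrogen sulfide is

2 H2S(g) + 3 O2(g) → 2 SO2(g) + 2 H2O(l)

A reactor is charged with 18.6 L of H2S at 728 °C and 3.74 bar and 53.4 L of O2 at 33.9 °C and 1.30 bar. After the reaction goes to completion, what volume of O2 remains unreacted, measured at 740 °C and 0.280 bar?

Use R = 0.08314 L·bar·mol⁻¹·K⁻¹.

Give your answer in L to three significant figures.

441 L

n(H2S) = PV/RT = (3.74 × 18.6) / (0.08314 × 1001.15) = 0.8357 mol
n(O2) = PV/RT = (1.30 × 53.4) / (0.08314 × 307.05) = 2.719 mol
For 0.8357 mol H2S, stoichiometry requires (3/2) × 0.8357 = 1.254 mol O2; 2.719 mol is available, so H2S is limiting.
n(O2) consumed = (3/2) × 0.8357 = 1.254 mol; remaining = 2.719 − 1.254 = 1.465 mol
V(O2) = nRT/P = 1.465 × 0.08314 × 1013.15 / 0.280 = 440.7 L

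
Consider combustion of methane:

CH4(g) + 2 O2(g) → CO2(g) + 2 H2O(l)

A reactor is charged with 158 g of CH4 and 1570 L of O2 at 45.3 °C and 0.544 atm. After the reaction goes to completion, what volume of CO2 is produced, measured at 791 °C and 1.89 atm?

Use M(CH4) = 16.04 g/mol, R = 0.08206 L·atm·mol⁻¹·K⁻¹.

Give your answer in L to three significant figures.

n(CH4) = 158 / 16.04 = 9.850 mol
n(O2) = PV/RT = (0.544 × 1570) / (0.08206 × 318.45) = 32.68 mol
For 9.850 mol CH4, stoichiometry requires (2/1) × 9.850 = 19.70 mol O2; 32.68 mol is available, so CH4 is limiting.
n(CO2) = (1/1) × 9.850 = 9.850 mol
V(CO2) = nRT/P = 9.850 × 0.08206 × 1064.15 / 1.89 = 455.1 L

455 L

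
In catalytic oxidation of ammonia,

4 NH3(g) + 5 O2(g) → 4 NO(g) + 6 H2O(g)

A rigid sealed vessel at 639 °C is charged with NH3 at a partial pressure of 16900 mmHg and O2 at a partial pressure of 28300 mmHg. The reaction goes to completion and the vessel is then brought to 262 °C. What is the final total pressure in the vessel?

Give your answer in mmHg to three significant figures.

At constant V, partial pressures at 639 °C are proportional to moles, so apply stoichiometry directly to pressures.
P(O2) required for 16900 mmHg of NH3 = (5/4) × 16900 = 21120 mmHg; available 28300 mmHg, so NH3 is limiting.
P(O2) remaining = 28300 − (5/4) × 16900 = 7175 mmHg
P(gaseous products) = (4+6)/4 × 16900 = 42250 mmHg
P_total at 639 °C = 7175 + 42250 = 49420 mmHg
Scaling to 262 °C: P = 49420 × 535.15/912.15 = 28990 mmHg

29000 mmHg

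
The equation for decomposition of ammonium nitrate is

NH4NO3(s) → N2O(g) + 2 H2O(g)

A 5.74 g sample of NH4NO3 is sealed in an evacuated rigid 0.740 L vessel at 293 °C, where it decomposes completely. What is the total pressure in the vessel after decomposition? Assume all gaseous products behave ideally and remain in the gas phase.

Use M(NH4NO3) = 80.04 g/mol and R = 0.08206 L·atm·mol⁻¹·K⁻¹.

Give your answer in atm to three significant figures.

13.5 atm

n(NH4NO3) = 5.74 / 80.04 = 0.07171 mol
n(gas produced) = (3/1) × 0.07171 = 0.2151 mol
P = nRT/V = 0.2151 × 0.08206 × 566.15 / 0.740 = 13.50 atm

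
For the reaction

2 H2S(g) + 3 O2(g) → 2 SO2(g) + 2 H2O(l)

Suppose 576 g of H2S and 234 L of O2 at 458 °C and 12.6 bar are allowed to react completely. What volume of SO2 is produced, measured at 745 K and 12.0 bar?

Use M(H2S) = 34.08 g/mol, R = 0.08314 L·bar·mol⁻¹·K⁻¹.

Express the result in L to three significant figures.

n(H2S) = 576 / 34.08 = 16.90 mol
n(O2) = PV/RT = (12.6 × 234) / (0.08314 × 731.15) = 48.50 mol
For 16.90 mol H2S, stoichiometry requires (3/2) × 16.90 = 25.35 mol O2; 48.50 mol is available, so H2S is limiting.
n(SO2) = (2/2) × 16.90 = 16.90 mol
V(SO2) = nRT/P = 16.90 × 0.08314 × 745 / 12.0 = 87.23 L

87.2 L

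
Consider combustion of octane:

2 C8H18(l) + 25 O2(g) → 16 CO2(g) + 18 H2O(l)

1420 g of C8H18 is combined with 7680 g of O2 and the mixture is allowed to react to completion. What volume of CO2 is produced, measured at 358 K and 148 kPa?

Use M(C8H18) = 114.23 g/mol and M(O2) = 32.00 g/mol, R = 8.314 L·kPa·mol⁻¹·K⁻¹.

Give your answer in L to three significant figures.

n(C8H18) = 1420 / 114.23 = 12.43 mol
n(O2) = 7680 / 32.00 = 240.0 mol
For 12.43 mol C8H18, stoichiometry requires (25/2) × 12.43 = 155.4 mol O2; 240.0 mol is available, so C8H18 is limiting.
n(CO2) = (16/2) × 12.43 = 99.44 mol
V(CO2) = nRT/P = 99.44 × 8.314 × 358 / 148 = 2000 L

2000 L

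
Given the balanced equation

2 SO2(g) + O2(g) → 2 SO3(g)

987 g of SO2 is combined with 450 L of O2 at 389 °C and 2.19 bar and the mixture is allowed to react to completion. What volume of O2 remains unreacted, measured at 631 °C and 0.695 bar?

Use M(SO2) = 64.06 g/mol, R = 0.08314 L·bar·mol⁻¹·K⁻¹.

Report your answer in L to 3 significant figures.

1100 L

n(SO2) = 987 / 64.06 = 15.41 mol
n(O2) = PV/RT = (2.19 × 450) / (0.08314 × 662.15) = 17.90 mol
For 15.41 mol SO2, stoichiometry requires (1/2) × 15.41 = 7.705 mol O2; 17.90 mol is available, so SO2 is limiting.
n(O2) consumed = (1/2) × 15.41 = 7.705 mol; remaining = 17.90 − 7.705 = 10.19 mol
V(O2) = nRT/P = 10.19 × 0.08314 × 904.15 / 0.695 = 1102 L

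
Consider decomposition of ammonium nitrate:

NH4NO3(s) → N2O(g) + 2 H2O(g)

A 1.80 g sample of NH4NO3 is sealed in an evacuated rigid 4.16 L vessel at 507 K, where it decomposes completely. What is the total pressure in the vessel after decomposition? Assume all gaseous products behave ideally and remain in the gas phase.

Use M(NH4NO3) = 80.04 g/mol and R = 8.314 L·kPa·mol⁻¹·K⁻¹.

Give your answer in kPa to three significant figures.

n(NH4NO3) = 1.80 / 80.04 = 0.02249 mol
n(gas produced) = (3/1) × 0.02249 = 0.06747 mol
P = nRT/V = 0.06747 × 8.314 × 507 / 4.16 = 68.37 kPa

68.4 kPa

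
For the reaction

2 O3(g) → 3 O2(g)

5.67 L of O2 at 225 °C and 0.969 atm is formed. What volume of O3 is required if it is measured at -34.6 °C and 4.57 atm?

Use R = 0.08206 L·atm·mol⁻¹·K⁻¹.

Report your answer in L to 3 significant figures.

n(O2) = PV/RT = (0.969 × 5.67) / (0.08206 × 498.15) = 0.1344 mol
n(O3) = (2/3) × 0.1344 = 0.08960 mol
V = nRT/P = 0.08960 × 0.08206 × 238.55 / 4.57 = 0.3838 L

0.384 L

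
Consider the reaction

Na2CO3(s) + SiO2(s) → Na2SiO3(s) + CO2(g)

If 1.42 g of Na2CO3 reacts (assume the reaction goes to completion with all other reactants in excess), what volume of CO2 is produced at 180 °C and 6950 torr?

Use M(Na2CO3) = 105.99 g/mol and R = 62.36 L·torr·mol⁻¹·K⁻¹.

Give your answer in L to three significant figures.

n(Na2CO3) = 1.420 / 105.99 = 0.01340 mol
n(CO2) = (1/1) × 0.01340 = 0.01340 mol
V = nRT/P = 0.01340 × 62.36 × 453.15 / 6950 = 0.05448 L

0.0545 L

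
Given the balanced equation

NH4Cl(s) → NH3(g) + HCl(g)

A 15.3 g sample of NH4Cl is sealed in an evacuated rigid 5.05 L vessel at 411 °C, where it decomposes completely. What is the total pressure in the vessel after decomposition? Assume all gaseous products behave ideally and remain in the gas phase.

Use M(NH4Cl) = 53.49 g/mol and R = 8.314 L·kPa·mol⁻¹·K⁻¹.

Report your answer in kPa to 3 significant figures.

644 kPa

n(NH4Cl) = 15.3 / 53.49 = 0.2860 mol
n(gas produced) = (2/1) × 0.2860 = 0.5720 mol
P = nRT/V = 0.5720 × 8.314 × 684.15 / 5.05 = 644.3 kPa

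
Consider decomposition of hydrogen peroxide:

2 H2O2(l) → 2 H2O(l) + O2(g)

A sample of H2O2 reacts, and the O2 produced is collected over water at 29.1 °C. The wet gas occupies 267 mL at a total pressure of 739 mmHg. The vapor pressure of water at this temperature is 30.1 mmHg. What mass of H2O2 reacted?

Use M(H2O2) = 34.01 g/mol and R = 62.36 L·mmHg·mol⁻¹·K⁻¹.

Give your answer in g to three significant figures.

0.683 g

P(O2) = 739 − 30.1 = 708.9 mmHg
n(O2) = PV/RT = (708.9 × 0.2670) / (62.36 × 302.25) = 0.01004 mol
n(H2O2) = (2/1) × 0.01004 = 0.02008 mol
m(H2O2) = 0.02008 × 34.01 = 0.6829 g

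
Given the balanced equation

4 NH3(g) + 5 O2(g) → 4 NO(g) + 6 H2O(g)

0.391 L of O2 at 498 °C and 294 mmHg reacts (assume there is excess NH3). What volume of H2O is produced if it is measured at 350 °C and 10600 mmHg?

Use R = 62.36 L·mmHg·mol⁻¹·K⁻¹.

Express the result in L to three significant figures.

0.0105 L

n(O2) = PV/RT = (294 × 0.391) / (62.36 × 771.15) = 0.002390 mol
n(H2O) = (6/5) × 0.002390 = 0.002868 mol
V = nRT/P = 0.002868 × 62.36 × 623.15 / 10600 = 0.01051 L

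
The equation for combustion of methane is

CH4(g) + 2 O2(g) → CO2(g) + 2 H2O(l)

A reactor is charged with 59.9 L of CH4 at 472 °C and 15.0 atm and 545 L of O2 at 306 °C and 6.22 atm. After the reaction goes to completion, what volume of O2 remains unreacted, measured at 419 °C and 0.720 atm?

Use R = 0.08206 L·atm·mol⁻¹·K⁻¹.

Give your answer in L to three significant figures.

3310 L

n(CH4) = PV/RT = (15.0 × 59.9) / (0.08206 × 745.15) = 14.69 mol
n(O2) = PV/RT = (6.22 × 545) / (0.08206 × 579.15) = 71.33 mol
For 14.69 mol CH4, stoichiometry requires (2/1) × 14.69 = 29.38 mol O2; 71.33 mol is available, so CH4 is limiting.
n(O2) consumed = (2/1) × 14.69 = 29.38 mol; remaining = 71.33 − 29.38 = 41.95 mol
V(O2) = nRT/P = 41.95 × 0.08206 × 692.15 / 0.720 = 3309 L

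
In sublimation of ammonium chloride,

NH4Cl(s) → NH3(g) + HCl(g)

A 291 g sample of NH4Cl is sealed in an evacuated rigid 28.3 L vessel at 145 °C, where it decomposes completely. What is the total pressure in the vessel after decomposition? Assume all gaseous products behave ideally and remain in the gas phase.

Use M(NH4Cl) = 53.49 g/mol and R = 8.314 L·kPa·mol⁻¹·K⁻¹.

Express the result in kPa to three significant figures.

1340 kPa

n(NH4Cl) = 291 / 53.49 = 5.440 mol
n(gas produced) = (2/1) × 5.440 = 10.88 mol
P = nRT/V = 10.88 × 8.314 × 418.15 / 28.3 = 1337 kPa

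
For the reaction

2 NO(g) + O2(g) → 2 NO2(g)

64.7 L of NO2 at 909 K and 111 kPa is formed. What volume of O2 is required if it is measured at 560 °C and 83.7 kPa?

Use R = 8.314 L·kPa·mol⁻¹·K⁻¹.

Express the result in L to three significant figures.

n(NO2) = PV/RT = (111 × 64.7) / (8.314 × 909) = 0.9503 mol
n(O2) = (1/2) × 0.9503 = 0.4752 mol
V = nRT/P = 0.4752 × 8.314 × 833.15 / 83.7 = 39.33 L

39.3 L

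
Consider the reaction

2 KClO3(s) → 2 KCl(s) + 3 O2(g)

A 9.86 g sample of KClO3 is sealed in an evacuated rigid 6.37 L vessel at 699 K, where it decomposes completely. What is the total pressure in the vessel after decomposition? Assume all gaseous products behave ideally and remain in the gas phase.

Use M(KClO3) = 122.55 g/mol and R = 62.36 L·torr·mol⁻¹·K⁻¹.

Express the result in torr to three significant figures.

n(KClO3) = 9.86 / 122.55 = 0.08046 mol
n(gas produced) = (3/2) × 0.08046 = 0.1207 mol
P = nRT/V = 0.1207 × 62.36 × 699 / 6.37 = 825.9 torr

826 torr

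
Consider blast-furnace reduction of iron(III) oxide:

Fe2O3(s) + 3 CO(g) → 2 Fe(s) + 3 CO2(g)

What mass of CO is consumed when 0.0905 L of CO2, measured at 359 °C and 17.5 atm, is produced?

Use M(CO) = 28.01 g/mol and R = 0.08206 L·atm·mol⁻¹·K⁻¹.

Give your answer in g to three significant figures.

n(CO2) = PV/RT = (17.5 × 0.0905) / (0.08206 × 632.15) = 0.03053 mol
n(CO) = (3/3) × 0.03053 = 0.03053 mol
m(CO) = 0.03053 × 28.01 = 0.8551 g

0.855 g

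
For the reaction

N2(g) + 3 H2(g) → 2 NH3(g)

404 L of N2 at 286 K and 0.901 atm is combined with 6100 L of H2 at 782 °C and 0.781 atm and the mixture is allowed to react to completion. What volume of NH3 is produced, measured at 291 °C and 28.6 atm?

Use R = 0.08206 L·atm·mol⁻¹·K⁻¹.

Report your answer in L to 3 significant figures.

50.2 L

n(N2) = PV/RT = (0.901 × 404) / (0.08206 × 286) = 15.51 mol
n(H2) = PV/RT = (0.781 × 6100) / (0.08206 × 1055.15) = 55.02 mol
For 15.51 mol N2, stoichiometry requires (3/1) × 15.51 = 46.53 mol H2; 55.02 mol is available, so N2 is limiting.
n(NH3) = (2/1) × 15.51 = 31.02 mol
V(NH3) = nRT/P = 31.02 × 0.08206 × 564.15 / 28.6 = 50.21 L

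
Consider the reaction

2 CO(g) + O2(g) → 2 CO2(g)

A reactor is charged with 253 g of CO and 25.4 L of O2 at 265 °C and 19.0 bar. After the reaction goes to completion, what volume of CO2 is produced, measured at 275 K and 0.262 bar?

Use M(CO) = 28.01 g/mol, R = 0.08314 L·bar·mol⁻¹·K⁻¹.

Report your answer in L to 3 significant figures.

788 L

n(CO) = 253 / 28.01 = 9.032 mol
n(O2) = PV/RT = (19.0 × 25.4) / (0.08314 × 538.15) = 10.79 mol
For 9.032 mol CO, stoichiometry requires (1/2) × 9.032 = 4.516 mol O2; 10.79 mol is available, so CO is limiting.
n(CO2) = (2/2) × 9.032 = 9.032 mol
V(CO2) = nRT/P = 9.032 × 0.08314 × 275 / 0.262 = 788.2 L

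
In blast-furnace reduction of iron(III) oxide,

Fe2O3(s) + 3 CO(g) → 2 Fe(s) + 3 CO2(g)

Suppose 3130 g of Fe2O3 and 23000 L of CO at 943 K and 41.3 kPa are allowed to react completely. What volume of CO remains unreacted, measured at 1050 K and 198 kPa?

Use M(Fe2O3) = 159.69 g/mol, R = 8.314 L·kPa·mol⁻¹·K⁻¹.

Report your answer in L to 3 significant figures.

n(Fe2O3) = 3130 / 159.69 = 19.60 mol
n(CO) = PV/RT = (41.3 × 23000) / (8.314 × 943) = 121.2 mol
For 19.60 mol Fe2O3, stoichiometry requires (3/1) × 19.60 = 58.80 mol CO; 121.2 mol is available, so Fe2O3 is limiting.
n(CO) consumed = (3/1) × 19.60 = 58.80 mol; remaining = 121.2 − 58.80 = 62.40 mol
V(CO) = nRT/P = 62.40 × 8.314 × 1050 / 198 = 2751 L

2750 L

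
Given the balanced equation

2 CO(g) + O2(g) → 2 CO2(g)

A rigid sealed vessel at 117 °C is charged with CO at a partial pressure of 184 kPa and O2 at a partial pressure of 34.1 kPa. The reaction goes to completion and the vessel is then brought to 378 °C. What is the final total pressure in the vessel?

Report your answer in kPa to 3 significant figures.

At constant V, partial pressures at 117 °C are proportional to moles, so apply stoichiometry directly to pressures.
P(O2) required for 184 kPa of CO = (1/2) × 184 = 92.00 kPa; available 34.1 kPa, so O2 is limiting.
P(CO) remaining = 184 − (2/1) × 34.1 = 115.8 kPa
P(gaseous products) = (2)/1 × 34.1 = 68.20 kPa
P_total at 117 °C = 115.8 + 68.20 = 184.0 kPa
Scaling to 378 °C: P = 184.0 × 651.15/390.15 = 307.1 kPa

307 kPa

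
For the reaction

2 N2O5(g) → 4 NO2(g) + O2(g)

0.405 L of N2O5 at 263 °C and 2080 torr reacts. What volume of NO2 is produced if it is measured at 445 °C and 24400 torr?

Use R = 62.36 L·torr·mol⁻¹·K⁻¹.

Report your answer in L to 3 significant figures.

n(N2O5) = PV/RT = (2080 × 0.405) / (62.36 × 536.15) = 0.02520 mol
n(NO2) = (4/2) × 0.02520 = 0.05040 mol
V = nRT/P = 0.05040 × 62.36 × 718.15 / 24400 = 0.09250 L

0.0925 L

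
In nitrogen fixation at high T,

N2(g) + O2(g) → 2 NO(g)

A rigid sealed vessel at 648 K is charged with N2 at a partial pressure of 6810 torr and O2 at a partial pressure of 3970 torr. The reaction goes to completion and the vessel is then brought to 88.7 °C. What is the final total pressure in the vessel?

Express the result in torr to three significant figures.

With V and T fixed, P_i ∝ n_i, so the mole ratios apply directly to partial pressures at 648 K.
P(O2) required for 6810 torr of N2 = (1/1) × 6810 = 6810 torr; available 3970 torr, so O2 is limiting.
P(N2) remaining = 6810 − (1/1) × 3970 = 2840 torr
P(gaseous products) = (2)/1 × 3970 = 7940 torr
P_total at 648 K = 2840 + 7940 = 10780 torr
Scaling to 88.7 °C: P = 10780 × 361.85/648 = 6020 torr

6020 torr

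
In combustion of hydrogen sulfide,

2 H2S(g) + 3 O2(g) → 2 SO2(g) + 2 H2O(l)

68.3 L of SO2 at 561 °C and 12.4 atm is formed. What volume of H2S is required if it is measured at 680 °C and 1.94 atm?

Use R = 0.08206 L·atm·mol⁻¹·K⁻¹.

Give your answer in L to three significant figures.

n(SO2) = PV/RT = (12.4 × 68.3) / (0.08206 × 834.15) = 12.37 mol
n(H2S) = (2/2) × 12.37 = 12.37 mol
V = nRT/P = 12.37 × 0.08206 × 953.15 / 1.94 = 498.7 L

499 L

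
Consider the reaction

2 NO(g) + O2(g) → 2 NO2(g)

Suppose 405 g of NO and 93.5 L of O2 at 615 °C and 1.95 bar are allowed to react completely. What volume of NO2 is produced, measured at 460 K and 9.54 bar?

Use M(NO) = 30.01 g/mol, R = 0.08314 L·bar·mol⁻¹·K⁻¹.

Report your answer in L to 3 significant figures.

19.8 L

n(NO) = 405 / 30.01 = 13.50 mol
n(O2) = PV/RT = (1.95 × 93.5) / (0.08314 × 888.15) = 2.469 mol
For 13.50 mol NO, stoichiometry requires (1/2) × 13.50 = 6.750 mol O2; 2.469 mol is available, so O2 is limiting.
n(NO2) = (2/1) × 2.469 = 4.938 mol
V(NO2) = nRT/P = 4.938 × 0.08314 × 460 / 9.54 = 19.80 L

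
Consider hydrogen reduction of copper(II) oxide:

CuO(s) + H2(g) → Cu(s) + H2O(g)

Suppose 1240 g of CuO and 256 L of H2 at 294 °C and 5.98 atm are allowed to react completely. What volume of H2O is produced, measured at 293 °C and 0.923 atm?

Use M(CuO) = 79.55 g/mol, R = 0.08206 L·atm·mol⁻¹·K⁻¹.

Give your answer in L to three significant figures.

n(CuO) = 1240 / 79.55 = 15.59 mol
n(H2) = PV/RT = (5.98 × 256) / (0.08206 × 567.15) = 32.89 mol
For 15.59 mol CuO, stoichiometry requires (1/1) × 15.59 = 15.59 mol H2; 32.89 mol is available, so CuO is limiting.
n(H2O) = (1/1) × 15.59 = 15.59 mol
V(H2O) = nRT/P = 15.59 × 0.08206 × 566.15 / 0.923 = 784.7 L

785 L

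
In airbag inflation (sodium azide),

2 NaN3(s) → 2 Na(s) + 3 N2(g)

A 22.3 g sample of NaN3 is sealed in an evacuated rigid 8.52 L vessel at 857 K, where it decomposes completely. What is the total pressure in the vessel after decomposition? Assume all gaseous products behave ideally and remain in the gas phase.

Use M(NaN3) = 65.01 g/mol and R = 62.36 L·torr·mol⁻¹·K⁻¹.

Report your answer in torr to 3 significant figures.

n(NaN3) = 22.3 / 65.01 = 0.3430 mol
n(gas produced) = (3/2) × 0.3430 = 0.5145 mol
P = nRT/V = 0.5145 × 62.36 × 857 / 8.52 = 3227 torr

3230 torr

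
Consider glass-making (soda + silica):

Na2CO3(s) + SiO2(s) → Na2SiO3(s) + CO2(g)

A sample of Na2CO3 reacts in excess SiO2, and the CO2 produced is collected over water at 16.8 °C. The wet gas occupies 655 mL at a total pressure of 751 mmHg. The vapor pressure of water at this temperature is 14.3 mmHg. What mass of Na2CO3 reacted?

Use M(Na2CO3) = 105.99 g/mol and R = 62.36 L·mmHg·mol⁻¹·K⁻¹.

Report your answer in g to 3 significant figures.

P(CO2) = 751 − 14.3 = 736.7 mmHg
n(CO2) = PV/RT = (736.7 × 0.6550) / (62.36 × 289.95) = 0.02669 mol
n(Na2CO3) = (1/1) × 0.02669 = 0.02669 mol
m(Na2CO3) = 0.02669 × 105.99 = 2.829 g

2.83 g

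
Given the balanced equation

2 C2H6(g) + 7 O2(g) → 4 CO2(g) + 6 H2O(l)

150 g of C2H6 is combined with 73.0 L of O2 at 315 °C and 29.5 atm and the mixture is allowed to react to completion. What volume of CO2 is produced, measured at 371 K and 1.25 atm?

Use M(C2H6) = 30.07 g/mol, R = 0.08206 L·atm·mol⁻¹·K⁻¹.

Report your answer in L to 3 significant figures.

243 L

n(C2H6) = 150 / 30.07 = 4.988 mol
n(O2) = PV/RT = (29.5 × 73.0) / (0.08206 × 588.15) = 44.62 mol
For 4.988 mol C2H6, stoichiometry requires (7/2) × 4.988 = 17.46 mol O2; 44.62 mol is available, so C2H6 is limiting.
n(CO2) = (4/2) × 4.988 = 9.976 mol
V(CO2) = nRT/P = 9.976 × 0.08206 × 371 / 1.25 = 243.0 L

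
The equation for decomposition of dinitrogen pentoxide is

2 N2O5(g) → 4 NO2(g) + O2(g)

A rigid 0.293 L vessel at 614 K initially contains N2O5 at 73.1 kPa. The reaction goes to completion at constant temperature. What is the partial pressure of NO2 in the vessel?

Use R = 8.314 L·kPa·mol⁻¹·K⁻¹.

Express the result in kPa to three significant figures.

146 kPa

n(N2O5)₀ = PV/RT = (73.1 × 0.293) / (8.314 × 614) = 0.004196 mol
n(NO2) = (4/2) × 0.004196 = 0.008392 mol
P(NO2) = nRT/V = 0.008392 × 8.314 × 614 / 0.293 = 146.2 kPa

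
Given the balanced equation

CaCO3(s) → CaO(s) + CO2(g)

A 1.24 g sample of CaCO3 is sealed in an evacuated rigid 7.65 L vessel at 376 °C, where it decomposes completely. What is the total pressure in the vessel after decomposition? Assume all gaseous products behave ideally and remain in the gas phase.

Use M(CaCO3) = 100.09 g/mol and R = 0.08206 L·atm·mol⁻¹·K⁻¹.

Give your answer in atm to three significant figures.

n(CaCO3) = 1.24 / 100.09 = 0.01239 mol
n(gas produced) = (1/1) × 0.01239 = 0.01239 mol
P = nRT/V = 0.01239 × 0.08206 × 649.15 / 7.65 = 0.08628 atm

0.0863 atm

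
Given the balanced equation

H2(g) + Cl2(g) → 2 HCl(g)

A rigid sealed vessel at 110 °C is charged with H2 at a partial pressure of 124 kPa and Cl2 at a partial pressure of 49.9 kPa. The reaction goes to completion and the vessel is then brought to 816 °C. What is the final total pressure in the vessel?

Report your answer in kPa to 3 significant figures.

With V and T fixed, P_i ∝ n_i, so the mole ratios apply directly to partial pressures at 110 °C.
P(Cl2) required for 124 kPa of H2 = (1/1) × 124 = 124.0 kPa; available 49.9 kPa, so Cl2 is limiting.
P(H2) remaining = 124 − (1/1) × 49.9 = 74.10 kPa
P(gaseous products) = (2)/1 × 49.9 = 99.80 kPa
P_total at 110 °C = 74.10 + 99.80 = 173.9 kPa
Scaling to 816 °C: P = 173.9 × 1089.15/383.15 = 494.3 kPa

494 kPa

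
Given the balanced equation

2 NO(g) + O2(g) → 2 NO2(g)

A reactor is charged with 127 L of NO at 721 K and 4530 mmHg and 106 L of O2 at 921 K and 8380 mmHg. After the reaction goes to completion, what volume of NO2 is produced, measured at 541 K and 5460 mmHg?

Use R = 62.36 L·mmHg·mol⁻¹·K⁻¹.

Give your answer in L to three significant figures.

n(NO) = PV/RT = (4530 × 127) / (62.36 × 721) = 12.80 mol
n(O2) = PV/RT = (8380 × 106) / (62.36 × 921) = 15.47 mol
For 12.80 mol NO, stoichiometry requires (1/2) × 12.80 = 6.400 mol O2; 15.47 mol is available, so NO is limiting.
n(NO2) = (2/2) × 12.80 = 12.80 mol
V(NO2) = nRT/P = 12.80 × 62.36 × 541 / 5460 = 79.09 L

79.1 L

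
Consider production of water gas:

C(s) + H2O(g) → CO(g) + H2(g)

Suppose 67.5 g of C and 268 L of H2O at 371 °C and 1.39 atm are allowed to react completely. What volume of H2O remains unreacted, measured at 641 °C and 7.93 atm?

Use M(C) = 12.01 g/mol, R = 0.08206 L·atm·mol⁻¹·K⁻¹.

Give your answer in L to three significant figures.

n(C) = 67.5 / 12.01 = 5.620 mol
n(H2O) = PV/RT = (1.39 × 268) / (0.08206 × 644.15) = 7.047 mol
For 5.620 mol C, stoichiometry requires (1/1) × 5.620 = 5.620 mol H2O; 7.047 mol is available, so C is limiting.
n(H2O) consumed = (1/1) × 5.620 = 5.620 mol; remaining = 7.047 − 5.620 = 1.427 mol
V(H2O) = nRT/P = 1.427 × 0.08206 × 914.15 / 7.93 = 13.50 L

13.5 L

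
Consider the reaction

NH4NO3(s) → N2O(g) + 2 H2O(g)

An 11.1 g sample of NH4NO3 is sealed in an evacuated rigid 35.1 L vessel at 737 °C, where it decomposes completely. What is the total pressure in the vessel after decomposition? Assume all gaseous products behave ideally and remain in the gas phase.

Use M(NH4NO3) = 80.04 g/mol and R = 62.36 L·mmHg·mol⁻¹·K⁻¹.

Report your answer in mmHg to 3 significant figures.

747 mmHg

n(NH4NO3) = 11.1 / 80.04 = 0.1387 mol
n(gas produced) = (3/1) × 0.1387 = 0.4161 mol
P = nRT/V = 0.4161 × 62.36 × 1010.15 / 35.1 = 746.8 mmHg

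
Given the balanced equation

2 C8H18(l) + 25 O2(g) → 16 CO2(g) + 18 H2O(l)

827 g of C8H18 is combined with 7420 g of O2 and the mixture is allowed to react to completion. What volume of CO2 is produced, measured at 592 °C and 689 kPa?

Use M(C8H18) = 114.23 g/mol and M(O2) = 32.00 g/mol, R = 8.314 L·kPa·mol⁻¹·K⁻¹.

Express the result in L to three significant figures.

605 L

n(C8H18) = 827 / 114.23 = 7.240 mol
n(O2) = 7420 / 32.00 = 231.9 mol
For 7.240 mol C8H18, stoichiometry requires (25/2) × 7.240 = 90.50 mol O2; 231.9 mol is available, so C8H18 is limiting.
n(CO2) = (16/2) × 7.240 = 57.92 mol
V(CO2) = nRT/P = 57.92 × 8.314 × 865.15 / 689 = 604.7 L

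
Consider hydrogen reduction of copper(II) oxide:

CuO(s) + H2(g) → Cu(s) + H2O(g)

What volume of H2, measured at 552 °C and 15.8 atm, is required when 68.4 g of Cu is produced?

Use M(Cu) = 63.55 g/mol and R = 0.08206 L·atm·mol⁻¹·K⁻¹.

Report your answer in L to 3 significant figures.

n(Cu) = 68.40 / 63.55 = 1.076 mol
n(H2) = (1/1) × 1.076 = 1.076 mol
V = nRT/P = 1.076 × 0.08206 × 825.15 / 15.8 = 4.611 L

4.61 L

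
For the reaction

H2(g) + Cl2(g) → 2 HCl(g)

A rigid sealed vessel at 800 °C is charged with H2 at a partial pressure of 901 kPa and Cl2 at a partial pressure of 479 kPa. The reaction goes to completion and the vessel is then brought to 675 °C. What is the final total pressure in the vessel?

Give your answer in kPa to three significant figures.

At constant V, partial pressures at 800 °C are proportional to moles, so apply stoichiometry directly to pressures.
P(Cl2) required for 901 kPa of H2 = (1/1) × 901 = 901.0 kPa; available 479 kPa, so Cl2 is limiting.
P(H2) remaining = 901 − (1/1) × 479 = 422.0 kPa
P(gaseous products) = (2)/1 × 479 = 958.0 kPa
P_total at 800 °C = 422.0 + 958.0 = 1380 kPa
Scaling to 675 °C: P = 1380 × 948.15/1073.15 = 1219 kPa

1220 kPa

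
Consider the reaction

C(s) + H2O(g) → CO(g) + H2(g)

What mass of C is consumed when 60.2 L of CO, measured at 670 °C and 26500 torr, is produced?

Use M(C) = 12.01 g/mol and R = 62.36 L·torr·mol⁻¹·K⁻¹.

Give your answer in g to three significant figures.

326 g

n(CO) = PV/RT = (26500 × 60.2) / (62.36 × 943.15) = 27.12 mol
n(C) = (1/1) × 27.12 = 27.12 mol
m(C) = 27.12 × 12.01 = 325.7 g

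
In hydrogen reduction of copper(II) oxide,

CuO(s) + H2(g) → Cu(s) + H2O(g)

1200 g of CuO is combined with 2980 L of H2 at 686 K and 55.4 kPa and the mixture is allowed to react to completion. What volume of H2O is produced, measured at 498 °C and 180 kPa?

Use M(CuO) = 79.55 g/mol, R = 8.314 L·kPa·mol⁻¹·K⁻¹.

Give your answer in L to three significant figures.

n(CuO) = 1200 / 79.55 = 15.08 mol
n(H2) = PV/RT = (55.4 × 2980) / (8.314 × 686) = 28.95 mol
For 15.08 mol CuO, stoichiometry requires (1/1) × 15.08 = 15.08 mol H2; 28.95 mol is available, so CuO is limiting.
n(H2O) = (1/1) × 15.08 = 15.08 mol
V(H2O) = nRT/P = 15.08 × 8.314 × 771.15 / 180 = 537.1 L

537 L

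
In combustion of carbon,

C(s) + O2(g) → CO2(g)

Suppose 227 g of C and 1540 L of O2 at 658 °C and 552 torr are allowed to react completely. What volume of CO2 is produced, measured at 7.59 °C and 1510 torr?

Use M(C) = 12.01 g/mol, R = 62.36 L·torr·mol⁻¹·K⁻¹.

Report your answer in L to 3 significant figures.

n(C) = 227 / 12.01 = 18.90 mol
n(O2) = PV/RT = (552 × 1540) / (62.36 × 931.15) = 14.64 mol
For 18.90 mol C, stoichiometry requires (1/1) × 18.90 = 18.90 mol O2; 14.64 mol is available, so O2 is limiting.
n(CO2) = (1/1) × 14.64 = 14.64 mol
V(CO2) = nRT/P = 14.64 × 62.36 × 280.74 / 1510 = 169.7 L

170 L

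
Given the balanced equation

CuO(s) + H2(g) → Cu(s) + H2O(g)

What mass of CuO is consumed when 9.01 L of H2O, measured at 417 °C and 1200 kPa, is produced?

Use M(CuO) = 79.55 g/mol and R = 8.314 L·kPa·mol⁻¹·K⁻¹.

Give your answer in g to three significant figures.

150 g

n(H2O) = PV/RT = (1200 × 9.01) / (8.314 × 690.15) = 1.884 mol
n(CuO) = (1/1) × 1.884 = 1.884 mol
m(CuO) = 1.884 × 79.55 = 149.9 g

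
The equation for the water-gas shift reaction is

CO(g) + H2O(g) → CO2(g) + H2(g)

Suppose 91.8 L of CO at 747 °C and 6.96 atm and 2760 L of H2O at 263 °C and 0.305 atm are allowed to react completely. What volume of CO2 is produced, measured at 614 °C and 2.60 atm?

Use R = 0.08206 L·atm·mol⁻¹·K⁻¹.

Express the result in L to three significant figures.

n(CO) = PV/RT = (6.96 × 91.8) / (0.08206 × 1020.15) = 7.632 mol
n(H2O) = PV/RT = (0.305 × 2760) / (0.08206 × 536.15) = 19.13 mol
For 7.632 mol CO, stoichiometry requires (1/1) × 7.632 = 7.632 mol H2O; 19.13 mol is available, so CO is limiting.
n(CO2) = (1/1) × 7.632 = 7.632 mol
V(CO2) = nRT/P = 7.632 × 0.08206 × 887.15 / 2.60 = 213.7 L

214 L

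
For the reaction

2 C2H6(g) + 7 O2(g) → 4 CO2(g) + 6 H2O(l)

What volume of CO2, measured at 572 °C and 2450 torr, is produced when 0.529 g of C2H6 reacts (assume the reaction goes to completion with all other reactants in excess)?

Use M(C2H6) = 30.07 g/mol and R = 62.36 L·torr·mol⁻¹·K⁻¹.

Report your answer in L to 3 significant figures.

0.757 L

n(C2H6) = 0.5290 / 30.07 = 0.01759 mol
n(CO2) = (4/2) × 0.01759 = 0.03518 mol
V = nRT/P = 0.03518 × 62.36 × 845.15 / 2450 = 0.7568 L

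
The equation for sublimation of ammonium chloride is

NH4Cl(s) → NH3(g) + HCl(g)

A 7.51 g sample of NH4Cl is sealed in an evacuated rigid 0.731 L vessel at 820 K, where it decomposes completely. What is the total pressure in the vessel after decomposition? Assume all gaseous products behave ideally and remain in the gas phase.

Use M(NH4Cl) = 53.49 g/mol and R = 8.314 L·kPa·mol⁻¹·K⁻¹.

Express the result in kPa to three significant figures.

n(NH4Cl) = 7.51 / 53.49 = 0.1404 mol
n(gas produced) = (2/1) × 0.1404 = 0.2808 mol
P = nRT/V = 0.2808 × 8.314 × 820 / 0.731 = 2619 kPa

2620 kPa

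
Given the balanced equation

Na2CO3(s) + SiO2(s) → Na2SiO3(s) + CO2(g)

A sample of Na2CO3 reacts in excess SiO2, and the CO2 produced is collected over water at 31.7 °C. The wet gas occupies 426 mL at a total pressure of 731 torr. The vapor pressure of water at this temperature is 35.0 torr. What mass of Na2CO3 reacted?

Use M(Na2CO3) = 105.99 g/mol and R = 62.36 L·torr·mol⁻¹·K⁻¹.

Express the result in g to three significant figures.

1.65 g

P(CO2) = 731 − 35.0 = 696.0 torr
n(CO2) = PV/RT = (696.0 × 0.4260) / (62.36 × 304.85) = 0.01560 mol
n(Na2CO3) = (1/1) × 0.01560 = 0.01560 mol
m(Na2CO3) = 0.01560 × 105.99 = 1.653 g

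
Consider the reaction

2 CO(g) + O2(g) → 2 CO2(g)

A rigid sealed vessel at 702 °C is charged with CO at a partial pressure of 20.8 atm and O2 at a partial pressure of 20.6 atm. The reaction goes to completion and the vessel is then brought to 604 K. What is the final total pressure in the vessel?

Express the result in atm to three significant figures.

Because the vessel is rigid and T is held at 702 °C, work the stoichiometry in partial pressures (P_i = n_iRT/V).
P(O2) required for 20.8 atm of CO = (1/2) × 20.8 = 10.40 atm; available 20.6 atm, so CO is limiting.
P(O2) remaining = 20.6 − (1/2) × 20.8 = 10.20 atm
P(gaseous products) = (2)/2 × 20.8 = 20.80 atm
P_total at 702 °C = 10.20 + 20.80 = 31.00 atm
Scaling to 604 K: P = 31.00 × 604/975.15 = 19.20 atm

19.2 atm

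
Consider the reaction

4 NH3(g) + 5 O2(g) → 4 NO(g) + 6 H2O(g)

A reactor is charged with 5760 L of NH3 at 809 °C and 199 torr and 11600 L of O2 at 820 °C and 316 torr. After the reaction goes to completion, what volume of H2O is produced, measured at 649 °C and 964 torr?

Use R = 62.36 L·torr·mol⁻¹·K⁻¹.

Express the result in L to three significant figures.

n(NH3) = PV/RT = (199 × 5760) / (62.36 × 1082.15) = 16.99 mol
n(O2) = PV/RT = (316 × 11600) / (62.36 × 1093.15) = 53.77 mol
For 16.99 mol NH3, stoichiometry requires (5/4) × 16.99 = 21.24 mol O2; 53.77 mol is available, so NH3 is limiting.
n(H2O) = (6/4) × 16.99 = 25.48 mol
V(H2O) = nRT/P = 25.48 × 62.36 × 922.15 / 964 = 1520 L

1520 L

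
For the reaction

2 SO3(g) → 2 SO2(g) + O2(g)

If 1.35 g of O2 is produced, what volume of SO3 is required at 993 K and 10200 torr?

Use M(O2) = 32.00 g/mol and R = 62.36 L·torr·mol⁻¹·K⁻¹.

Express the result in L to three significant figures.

0.512 L

n(O2) = 1.350 / 32.00 = 0.04219 mol
n(SO3) = (2/1) × 0.04219 = 0.08438 mol
V = nRT/P = 0.08438 × 62.36 × 993 / 10200 = 0.5123 L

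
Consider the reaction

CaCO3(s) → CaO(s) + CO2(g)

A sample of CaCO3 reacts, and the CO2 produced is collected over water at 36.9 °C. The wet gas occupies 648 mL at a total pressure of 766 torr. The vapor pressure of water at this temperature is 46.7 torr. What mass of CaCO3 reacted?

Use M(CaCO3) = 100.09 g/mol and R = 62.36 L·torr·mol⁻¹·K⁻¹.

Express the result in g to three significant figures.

P(CO2) = 766 − 46.7 = 719.3 torr
n(CO2) = PV/RT = (719.3 × 0.6480) / (62.36 × 310.05) = 0.02411 mol
n(CaCO3) = (1/1) × 0.02411 = 0.02411 mol
m(CaCO3) = 0.02411 × 100.09 = 2.413 g

2.41 g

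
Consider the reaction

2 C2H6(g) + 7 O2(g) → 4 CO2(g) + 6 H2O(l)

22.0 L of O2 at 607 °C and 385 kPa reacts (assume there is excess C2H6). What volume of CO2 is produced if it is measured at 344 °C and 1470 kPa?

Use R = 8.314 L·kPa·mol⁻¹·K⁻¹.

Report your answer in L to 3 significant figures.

2.31 L

n(O2) = PV/RT = (385 × 22.0) / (8.314 × 880.15) = 1.157 mol
n(CO2) = (4/7) × 1.157 = 0.6611 mol
V = nRT/P = 0.6611 × 8.314 × 617.15 / 1470 = 2.308 L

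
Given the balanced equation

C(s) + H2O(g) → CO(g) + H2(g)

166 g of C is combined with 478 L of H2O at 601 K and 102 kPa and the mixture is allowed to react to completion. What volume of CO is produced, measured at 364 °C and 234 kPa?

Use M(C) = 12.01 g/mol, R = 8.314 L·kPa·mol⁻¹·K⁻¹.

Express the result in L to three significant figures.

221 L

n(C) = 166 / 12.01 = 13.82 mol
n(H2O) = PV/RT = (102 × 478) / (8.314 × 601) = 9.758 mol
For 13.82 mol C, stoichiometry requires (1/1) × 13.82 = 13.82 mol H2O; 9.758 mol is available, so H2O is limiting.
n(CO) = (1/1) × 9.758 = 9.758 mol
V(CO) = nRT/P = 9.758 × 8.314 × 637.15 / 234 = 220.9 L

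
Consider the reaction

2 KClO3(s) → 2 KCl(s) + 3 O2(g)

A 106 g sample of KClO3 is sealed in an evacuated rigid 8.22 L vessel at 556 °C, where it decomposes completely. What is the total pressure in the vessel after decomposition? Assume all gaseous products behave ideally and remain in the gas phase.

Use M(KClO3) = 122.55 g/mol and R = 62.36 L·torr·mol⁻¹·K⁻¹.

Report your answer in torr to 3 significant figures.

n(KClO3) = 106 / 122.55 = 0.8650 mol
n(gas produced) = (3/2) × 0.8650 = 1.297 mol
P = nRT/V = 1.297 × 62.36 × 829.15 / 8.22 = 8158 torr

8160 torr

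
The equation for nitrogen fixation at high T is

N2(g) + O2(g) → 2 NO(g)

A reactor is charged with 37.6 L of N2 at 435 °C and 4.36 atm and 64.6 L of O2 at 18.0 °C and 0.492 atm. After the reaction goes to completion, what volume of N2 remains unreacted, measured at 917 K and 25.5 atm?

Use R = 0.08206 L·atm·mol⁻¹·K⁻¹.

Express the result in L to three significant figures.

n(N2) = PV/RT = (4.36 × 37.6) / (0.08206 × 708.15) = 2.821 mol
n(O2) = PV/RT = (0.492 × 64.6) / (0.08206 × 291.15) = 1.330 mol
For 2.821 mol N2, stoichiometry requires (1/1) × 2.821 = 2.821 mol O2; 1.330 mol is available, so O2 is limiting.
n(N2) consumed = (1/1) × 1.330 = 1.330 mol; remaining = 2.821 − 1.330 = 1.491 mol
V(N2) = nRT/P = 1.491 × 0.08206 × 917 / 25.5 = 4.400 L

4.40 L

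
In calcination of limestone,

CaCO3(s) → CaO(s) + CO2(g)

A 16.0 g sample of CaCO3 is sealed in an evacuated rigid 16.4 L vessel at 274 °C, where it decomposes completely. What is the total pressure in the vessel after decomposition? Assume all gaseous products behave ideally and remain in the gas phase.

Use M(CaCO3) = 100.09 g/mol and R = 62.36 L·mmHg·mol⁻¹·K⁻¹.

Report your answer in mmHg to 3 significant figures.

333 mmHg

n(CaCO3) = 16.0 / 100.09 = 0.1599 mol
n(gas produced) = (1/1) × 0.1599 = 0.1599 mol
P = nRT/V = 0.1599 × 62.36 × 547.15 / 16.4 = 332.7 mmHg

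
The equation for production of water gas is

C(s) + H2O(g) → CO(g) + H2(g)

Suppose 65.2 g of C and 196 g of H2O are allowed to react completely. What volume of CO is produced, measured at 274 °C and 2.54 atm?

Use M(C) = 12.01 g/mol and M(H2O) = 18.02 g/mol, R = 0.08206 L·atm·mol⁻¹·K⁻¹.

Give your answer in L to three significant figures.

96.0 L

n(C) = 65.2 / 12.01 = 5.429 mol
n(H2O) = 196 / 18.02 = 10.88 mol
For 5.429 mol C, stoichiometry requires (1/1) × 5.429 = 5.429 mol H2O; 10.88 mol is available, so C is limiting.
n(CO) = (1/1) × 5.429 = 5.429 mol
V(CO) = nRT/P = 5.429 × 0.08206 × 547.15 / 2.54 = 95.97 L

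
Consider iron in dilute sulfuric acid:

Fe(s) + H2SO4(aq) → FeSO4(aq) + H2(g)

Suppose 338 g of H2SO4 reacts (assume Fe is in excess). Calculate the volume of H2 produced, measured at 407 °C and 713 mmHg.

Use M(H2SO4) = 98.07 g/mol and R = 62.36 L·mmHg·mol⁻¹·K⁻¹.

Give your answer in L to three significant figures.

n(H2SO4) = 338.0 / 98.07 = 3.447 mol
n(H2) = (1/1) × 3.447 = 3.447 mol
V = nRT/P = 3.447 × 62.36 × 680.15 / 713 = 205.1 L

205 L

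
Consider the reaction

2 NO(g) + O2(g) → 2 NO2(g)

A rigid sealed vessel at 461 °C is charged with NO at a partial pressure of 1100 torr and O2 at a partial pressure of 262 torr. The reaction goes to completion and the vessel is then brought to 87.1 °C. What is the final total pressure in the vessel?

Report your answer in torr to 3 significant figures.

With V and T fixed, P_i ∝ n_i, so the mole ratios apply directly to partial pressures at 461 °C.
P(O2) required for 1100 torr of NO = (1/2) × 1100 = 550.0 torr; available 262 torr, so O2 is limiting.
P(NO) remaining = 1100 − (2/1) × 262 = 576.0 torr
P(gaseous products) = (2)/1 × 262 = 524.0 torr
P_total at 461 °C = 576.0 + 524.0 = 1100 torr
Scaling to 87.1 °C: P = 1100 × 360.25/734.15 = 539.8 torr

540 torr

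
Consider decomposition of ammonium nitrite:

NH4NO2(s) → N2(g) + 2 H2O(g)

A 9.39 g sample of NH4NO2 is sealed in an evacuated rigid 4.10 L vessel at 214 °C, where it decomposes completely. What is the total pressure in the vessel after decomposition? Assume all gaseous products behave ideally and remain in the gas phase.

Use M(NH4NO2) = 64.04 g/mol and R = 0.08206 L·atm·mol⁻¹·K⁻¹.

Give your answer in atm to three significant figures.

n(NH4NO2) = 9.39 / 64.04 = 0.1466 mol
n(gas produced) = (3/1) × 0.1466 = 0.4398 mol
P = nRT/V = 0.4398 × 0.08206 × 487.15 / 4.10 = 4.288 atm

4.29 atm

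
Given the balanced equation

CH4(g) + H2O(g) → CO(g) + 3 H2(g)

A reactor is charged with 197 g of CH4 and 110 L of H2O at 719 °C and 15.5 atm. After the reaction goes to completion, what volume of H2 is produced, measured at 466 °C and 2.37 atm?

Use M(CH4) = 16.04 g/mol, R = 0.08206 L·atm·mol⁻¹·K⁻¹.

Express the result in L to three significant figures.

n(CH4) = 197 / 16.04 = 12.28 mol
n(H2O) = PV/RT = (15.5 × 110) / (0.08206 × 992.15) = 20.94 mol
For 12.28 mol CH4, stoichiometry requires (1/1) × 12.28 = 12.28 mol H2O; 20.94 mol is available, so CH4 is limiting.
n(H2) = (3/1) × 12.28 = 36.84 mol
V(H2) = nRT/P = 36.84 × 0.08206 × 739.15 / 2.37 = 942.8 L

943 L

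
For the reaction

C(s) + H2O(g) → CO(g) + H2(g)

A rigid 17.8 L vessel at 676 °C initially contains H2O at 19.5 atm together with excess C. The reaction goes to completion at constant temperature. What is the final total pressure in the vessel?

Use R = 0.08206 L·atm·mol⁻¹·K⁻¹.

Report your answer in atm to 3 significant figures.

Since T and V are fixed, P_final/P_initial = n_final/n_initial = 2/1.
P_final = (2/1) × 19.5 = 39.00 atm

39.0 atm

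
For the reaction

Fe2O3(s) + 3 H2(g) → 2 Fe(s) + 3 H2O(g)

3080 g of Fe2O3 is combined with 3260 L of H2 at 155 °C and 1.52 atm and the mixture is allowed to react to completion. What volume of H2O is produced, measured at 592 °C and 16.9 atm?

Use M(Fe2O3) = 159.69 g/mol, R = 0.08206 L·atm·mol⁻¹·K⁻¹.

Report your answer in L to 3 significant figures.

n(Fe2O3) = 3080 / 159.69 = 19.29 mol
n(H2) = PV/RT = (1.52 × 3260) / (0.08206 × 428.15) = 141.0 mol
For 19.29 mol Fe2O3, stoichiometry requires (3/1) × 19.29 = 57.87 mol H2; 141.0 mol is available, so Fe2O3 is limiting.
n(H2O) = (3/1) × 19.29 = 57.87 mol
V(H2O) = nRT/P = 57.87 × 0.08206 × 865.15 / 16.9 = 243.1 L

243 L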